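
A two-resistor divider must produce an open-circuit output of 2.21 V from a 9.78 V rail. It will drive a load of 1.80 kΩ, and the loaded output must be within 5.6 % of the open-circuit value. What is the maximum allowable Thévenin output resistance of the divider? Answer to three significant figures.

Loading drop = R_th/(R_th + R_L) ≤ 0.0560, so R_th ≤ R_L · ε/(1−ε) = 1.80 kΩ × 0.0560/0.9440 = 107 Ω.
(Any R1, R2 with R2/(R1+R2) = 0.226 and R1‖R2 ≤ 107 Ω will meet the spec.)

R_th ≤ 107 Ω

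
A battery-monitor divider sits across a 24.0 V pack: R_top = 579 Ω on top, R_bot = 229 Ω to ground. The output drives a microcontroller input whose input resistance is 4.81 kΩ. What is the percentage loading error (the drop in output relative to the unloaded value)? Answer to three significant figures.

The divider's output (Thévenin) resistance is R_top‖R_bot = 164.1 Ω.
Fractional drop under load = R_th/(R_th + R_L) = 164.1 / (164.1 + 4810) = 0.03299.
So the output falls by 3.30 %.

3.30 %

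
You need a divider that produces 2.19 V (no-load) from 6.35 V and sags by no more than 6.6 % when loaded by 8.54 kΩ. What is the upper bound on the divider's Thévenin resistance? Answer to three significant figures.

Loading drop = R_th/(R_th + R_L) ≤ 0.0660, so R_th ≤ R_L · ε/(1−ε) = 8.54 kΩ × 0.0660/0.9340 = 603 Ω.
(Any R1, R2 with R2/(R1+R2) = 0.345 and R1‖R2 ≤ 603 Ω will meet the spec.)

R_th ≤ 603 Ω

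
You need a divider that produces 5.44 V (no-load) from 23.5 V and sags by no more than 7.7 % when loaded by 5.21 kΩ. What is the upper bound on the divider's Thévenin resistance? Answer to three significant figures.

R_th ≤ 435 Ω

Loading drop = R_th/(R_th + R_L) ≤ 0.0770, so R_th ≤ R_L · ε/(1−ε) = 5.21 kΩ × 0.0770/0.9230 = 435 Ω.
(Any R1, R2 with R2/(R1+R2) = 0.231 and R1‖R2 ≤ 435 Ω will meet the spec.)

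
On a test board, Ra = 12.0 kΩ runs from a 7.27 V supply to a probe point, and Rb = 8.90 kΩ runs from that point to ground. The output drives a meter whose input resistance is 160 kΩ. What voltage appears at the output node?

V_out ≈ 3.00 V

The load sits in parallel with Rb: Rb‖R_L = (8.90 × 160) / (8.90 + 160) = 8.431 kΩ.
V_out = 7.27 × 8.431 / (12.0 + 8.431) = 7.27 × 8.431/20.43 = 3.00 V.
(Unloaded it would have been 3.10 V.)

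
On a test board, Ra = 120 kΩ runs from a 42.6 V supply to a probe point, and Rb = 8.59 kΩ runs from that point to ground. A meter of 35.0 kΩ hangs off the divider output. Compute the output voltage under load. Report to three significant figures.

The load sits in parallel with Rb: Rb‖R_L = (8.59 × 35.0) / (8.59 + 35.0) = 6.897 kΩ.
V_out = 42.6 × 6.897 / (120 + 6.897) = 42.6 × 6.897/126.9 = 2.32 V.
(Unloaded it would have been 2.85 V.)

V_out ≈ 2.32 V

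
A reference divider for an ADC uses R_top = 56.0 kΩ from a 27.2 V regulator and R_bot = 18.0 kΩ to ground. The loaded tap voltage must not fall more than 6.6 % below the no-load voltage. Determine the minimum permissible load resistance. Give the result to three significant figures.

Output resistance R_th = R_top‖R_bot = (56.0 × 18.0)/74.00 = 13.62 kΩ.
The fractional drop is R_th/(R_th + R_L); requiring this ≤ 0.0660 gives R_L ≥ R_th(1/0.0660 − 1) = 13.62 × 14.15 = 193 kΩ.

R_L(min) ≈ 193 kΩ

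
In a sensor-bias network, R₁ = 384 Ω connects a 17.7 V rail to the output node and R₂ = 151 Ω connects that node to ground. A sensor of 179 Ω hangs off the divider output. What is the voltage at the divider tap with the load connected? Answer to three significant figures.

The load sits in parallel with R₂: R₂‖R_L = (151 × 179) / (151 + 179) = 81.91 Ω.
V_out = 17.7 × 81.91 / (384 + 81.91) = 17.7 × 81.91/465.9 = 3.11 V.
(Unloaded it would have been 5.00 V.)

V_out ≈ 3.11 V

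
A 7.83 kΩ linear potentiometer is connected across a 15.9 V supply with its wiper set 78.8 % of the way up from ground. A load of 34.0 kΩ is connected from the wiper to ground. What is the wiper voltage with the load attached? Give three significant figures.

The wiper splits the pot into (1−α)R = 1.660 kΩ above and αR = 6.170 kΩ below.
Lower section ‖ load = 5.222 kΩ.
V_wiper = 15.9 × 5.222/(1.660 + 5.222) = 12.1 V.

V ≈ 12.1 V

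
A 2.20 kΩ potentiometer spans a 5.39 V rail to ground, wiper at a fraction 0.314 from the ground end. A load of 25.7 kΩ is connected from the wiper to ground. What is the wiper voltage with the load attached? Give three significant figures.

The wiper splits the pot into (1−α)R = 1509 Ω above and αR = 690.8 Ω below.
Lower section ‖ load = 672.7 Ω.
V_wiper = 5.39 × 672.7/(1509 + 672.7) = 1.66 V.

V ≈ 1.66 V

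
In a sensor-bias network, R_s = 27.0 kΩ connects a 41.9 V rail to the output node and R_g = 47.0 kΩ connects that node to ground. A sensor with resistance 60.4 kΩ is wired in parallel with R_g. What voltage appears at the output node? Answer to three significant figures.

V_out ≈ 20.7 V

The load sits in parallel with R_g: R_g‖R_L = (47.0 × 60.4) / (47.0 + 60.4) = 26.43 kΩ.
V_out = 41.9 × 26.43 / (27.0 + 26.43) = 41.9 × 26.43/53.43 = 20.7 V.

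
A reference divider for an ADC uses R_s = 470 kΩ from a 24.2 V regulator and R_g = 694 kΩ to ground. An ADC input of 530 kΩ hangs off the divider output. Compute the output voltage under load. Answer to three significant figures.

V_out ≈ 9.44 V

The load sits in parallel with R_g: R_g‖R_L = (694 × 530) / (694 + 530) = 300.5 kΩ.
V_out = 24.2 × 300.5 / (470 + 300.5) = 24.2 × 300.5/770.5 = 9.44 V.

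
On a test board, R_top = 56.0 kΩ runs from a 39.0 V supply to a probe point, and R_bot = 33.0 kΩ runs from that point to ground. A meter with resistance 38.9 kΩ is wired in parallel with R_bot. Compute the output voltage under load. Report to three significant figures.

V_out ≈ 9.43 V

The load sits in parallel with R_bot: R_bot‖R_L = (33.0 × 38.9) / (33.0 + 38.9) = 17.85 kΩ.
V_out = 39.0 × 17.85 / (56.0 + 17.85) = 39.0 × 17.85/73.85 = 9.43 V.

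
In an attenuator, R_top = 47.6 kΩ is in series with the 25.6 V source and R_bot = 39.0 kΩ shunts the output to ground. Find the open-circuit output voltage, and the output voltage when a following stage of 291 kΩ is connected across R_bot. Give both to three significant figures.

Unloaded: 11.5 V; loaded: 10.7 V

Open-circuit: V = 25.6 × 39.0/(47.6 + 39.0) = 11.5 V.
With the load, R_bot becomes R_bot‖R_L = 34.39 kΩ, so V = 25.6 × 34.39/81.99 = 10.7 V.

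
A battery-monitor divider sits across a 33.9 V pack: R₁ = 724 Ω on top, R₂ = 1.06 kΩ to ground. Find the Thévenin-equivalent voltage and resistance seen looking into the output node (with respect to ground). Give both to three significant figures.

V_th = 20.1 V, R_th = 430 Ω

V_th is the open-circuit tap voltage: 33.9 × 1060/(724 + 1060) = 20.1 V.
With the supply zeroed, R₁ and R₂ appear in parallel from the tap: R_th = R₁‖R₂ = (724 × 1060)/1784 = 430 Ω.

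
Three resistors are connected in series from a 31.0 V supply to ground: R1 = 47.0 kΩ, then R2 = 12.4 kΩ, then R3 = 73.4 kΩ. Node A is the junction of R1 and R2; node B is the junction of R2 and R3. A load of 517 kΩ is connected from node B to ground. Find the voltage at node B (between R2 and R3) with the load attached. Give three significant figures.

At node B, R3 is in parallel with the load: R3‖R_L = 64.27 kΩ.
Below node A the resistance is R2 + (R3‖R_L) = 76.67 kΩ, so V_A = 31.0 × 76.67/123.7 = 19.22 V.
Then V_B = V_A × (R3‖R_L)/(R2 + R3‖R_L) = 19.22 × 64.27/76.67 = 16.1 V.

V ≈ 16.1 V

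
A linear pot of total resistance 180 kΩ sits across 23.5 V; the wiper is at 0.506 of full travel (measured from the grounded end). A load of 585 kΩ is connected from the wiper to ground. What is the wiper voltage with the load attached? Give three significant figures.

The wiper splits the pot into (1−α)R = 88.92 kΩ above and αR = 91.08 kΩ below.
Lower section ‖ load = 78.81 kΩ.
V_wiper = 23.5 × 78.81/(88.92 + 78.81) = 11.0 V.

V ≈ 11.0 V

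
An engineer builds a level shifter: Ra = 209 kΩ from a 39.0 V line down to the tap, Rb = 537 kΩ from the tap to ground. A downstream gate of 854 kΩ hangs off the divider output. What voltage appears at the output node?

V_out ≈ 23.9 V

The load sits in parallel with Rb: Rb‖R_L = (537 × 854) / (537 + 854) = 329.7 kΩ.
V_out = 39.0 × 329.7 / (209 + 329.7) = 39.0 × 329.7/538.7 = 23.9 V.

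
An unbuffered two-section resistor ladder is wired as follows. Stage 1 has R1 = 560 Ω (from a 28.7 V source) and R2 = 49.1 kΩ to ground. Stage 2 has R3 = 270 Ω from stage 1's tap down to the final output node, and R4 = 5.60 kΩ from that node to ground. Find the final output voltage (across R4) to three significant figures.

V_out ≈ 24.7 V

Stage 2 presents R3+R4 = 5870 Ω as a load on stage 1's tap.
Stage 1's lower leg becomes R2‖(R3+R4) = 5243 Ω, so V_mid = 28.7 × 5243/5803 = 25.93 V.
Stage 2 is itself unloaded: V_out = V_mid × R4/(R3+R4) = 25.93 × 5600/5870 = 24.7 V.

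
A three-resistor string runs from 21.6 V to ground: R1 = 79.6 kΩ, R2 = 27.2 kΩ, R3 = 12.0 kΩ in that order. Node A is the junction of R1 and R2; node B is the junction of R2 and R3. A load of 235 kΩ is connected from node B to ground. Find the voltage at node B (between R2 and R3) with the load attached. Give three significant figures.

V ≈ 2.09 V

At node B, R3 is in parallel with the load: R3‖R_L = 11.42 kΩ.
Below node A the resistance is R2 + (R3‖R_L) = 38.62 kΩ, so V_A = 21.6 × 38.62/118.2 = 7.056 V.
Then V_B = V_A × (R3‖R_L)/(R2 + R3‖R_L) = 7.056 × 11.42/38.62 = 2.09 V.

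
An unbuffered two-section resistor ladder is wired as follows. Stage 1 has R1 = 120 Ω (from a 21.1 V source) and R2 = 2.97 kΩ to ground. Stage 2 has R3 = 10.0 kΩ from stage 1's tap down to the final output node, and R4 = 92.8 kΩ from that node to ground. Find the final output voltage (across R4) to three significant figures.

Stage 2 presents R3+R4 = 102800 Ω as a load on stage 1's tap.
Stage 1's lower leg becomes R2‖(R3+R4) = 2887 Ω, so V_mid = 21.1 × 2887/3007 = 20.26 V.
Stage 2 is itself unloaded: V_out = V_mid × R4/(R3+R4) = 20.26 × 92800/102800 = 18.3 V.

V_out ≈ 18.3 V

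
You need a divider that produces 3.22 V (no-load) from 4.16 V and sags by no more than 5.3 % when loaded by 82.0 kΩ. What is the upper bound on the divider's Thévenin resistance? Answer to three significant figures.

Loading drop = R_th/(R_th + R_L) ≤ 0.0530, so R_th ≤ R_L · ε/(1−ε) = 82.0 kΩ × 0.0530/0.9470 = 4.59 kΩ.
(Any R1, R2 with R2/(R1+R2) = 0.774 and R1‖R2 ≤ 4.59 kΩ will meet the spec.)

R_th ≤ 4.59 kΩ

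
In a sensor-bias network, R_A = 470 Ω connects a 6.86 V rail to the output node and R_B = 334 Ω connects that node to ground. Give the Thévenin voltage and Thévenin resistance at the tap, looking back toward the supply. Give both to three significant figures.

V_th is the open-circuit tap voltage: 6.86 × 334/(470 + 334) = 2.85 V.
With the supply zeroed, R_A and R_B appear in parallel from the tap: R_th = R_A‖R_B = (470 × 334)/804.0 = 195 Ω.

V_th = 2.85 V, R_th = 195 Ω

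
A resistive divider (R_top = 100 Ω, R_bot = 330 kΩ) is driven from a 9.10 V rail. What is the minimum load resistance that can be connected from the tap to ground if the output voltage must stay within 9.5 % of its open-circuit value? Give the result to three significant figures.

Output resistance R_th = R_top‖R_bot = (100 × 330000)/330100 = 99.97 Ω.
The fractional drop is R_th/(R_th + R_L); requiring this ≤ 0.0950 gives R_L ≥ R_th(1/0.0950 − 1) = 99.97 × 9.526 = 952 Ω.

R_L(min) ≈ 952 Ω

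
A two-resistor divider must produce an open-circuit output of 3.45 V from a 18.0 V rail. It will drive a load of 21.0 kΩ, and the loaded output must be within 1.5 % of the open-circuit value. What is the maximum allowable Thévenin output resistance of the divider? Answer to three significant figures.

Loading drop = R_th/(R_th + R_L) ≤ 0.0150, so R_th ≤ R_L · ε/(1−ε) = 21.0 kΩ × 0.0150/0.9850 = 320 Ω.

R_th ≤ 320 Ω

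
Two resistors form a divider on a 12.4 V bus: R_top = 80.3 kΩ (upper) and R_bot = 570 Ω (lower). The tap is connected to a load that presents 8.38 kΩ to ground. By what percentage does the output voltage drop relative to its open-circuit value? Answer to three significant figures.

6.33 %

The divider's output (Thévenin) resistance is R_top‖R_bot = 566.0 Ω.
Fractional drop under load = R_th/(R_th + R_L) = 566.0 / (566.0 + 8380) = 0.06327.
So the output falls by 6.33 %.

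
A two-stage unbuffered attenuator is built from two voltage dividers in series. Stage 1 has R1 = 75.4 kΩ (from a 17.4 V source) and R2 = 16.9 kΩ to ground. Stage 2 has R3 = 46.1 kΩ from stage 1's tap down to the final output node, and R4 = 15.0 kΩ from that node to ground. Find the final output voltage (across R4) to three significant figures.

V_out ≈ 0.638 V

Stage 2 presents R3+R4 = 61.10 kΩ as a load on stage 1's tap.
Stage 1's lower leg becomes R2‖(R3+R4) = 13.24 kΩ, so V_mid = 17.4 × 13.24/88.64 = 2.599 V.
Stage 2 is itself unloaded: V_out = V_mid × R4/(R3+R4) = 2.599 × 15.0/61.10 = 0.638 V.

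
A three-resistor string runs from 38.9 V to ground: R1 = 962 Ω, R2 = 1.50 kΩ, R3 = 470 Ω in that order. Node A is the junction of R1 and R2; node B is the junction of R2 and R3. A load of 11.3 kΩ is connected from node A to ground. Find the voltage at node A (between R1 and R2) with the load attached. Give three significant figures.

V ≈ 24.7 V

Below node A the series string R2+R3 = 1970 Ω sits in parallel with the 11300 Ω load: 1678 Ω.
V_A = 38.9 × 1678/(962 + 1678) = 24.7 V.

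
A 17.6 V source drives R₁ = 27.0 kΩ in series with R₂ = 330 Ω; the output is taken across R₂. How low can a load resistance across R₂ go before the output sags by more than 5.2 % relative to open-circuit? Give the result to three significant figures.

R_L(min) ≈ 5.94 kΩ

Output resistance R_th = R₁‖R₂ = (27000 × 330)/27330 = 326.0 Ω.
The fractional drop is R_th/(R_th + R_L); requiring this ≤ 0.0520 gives R_L ≥ R_th(1/0.0520 − 1) = 326.0 × 18.23 = 5.94 kΩ.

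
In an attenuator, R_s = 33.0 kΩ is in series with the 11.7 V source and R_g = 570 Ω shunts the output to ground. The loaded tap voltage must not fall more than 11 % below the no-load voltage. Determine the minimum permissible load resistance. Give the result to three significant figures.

Output resistance R_th = R_s‖R_g = (33000 × 570)/33570 = 560.3 Ω.
The fractional drop is R_th/(R_th + R_L); requiring this ≤ 0.110 gives R_L ≥ R_th(1/0.110 − 1) = 560.3 × 8.091 = 4.53 kΩ.

R_L(min) ≈ 4.53 kΩ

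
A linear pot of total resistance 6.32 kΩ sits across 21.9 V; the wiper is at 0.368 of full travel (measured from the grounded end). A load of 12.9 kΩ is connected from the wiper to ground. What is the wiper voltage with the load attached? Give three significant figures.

The wiper splits the pot into (1−α)R = 3.994 kΩ above and αR = 2.326 kΩ below.
Lower section ‖ load = 1.970 kΩ.
V_wiper = 21.9 × 1.970/(3.994 + 1.970) = 7.23 V.

V ≈ 7.23 V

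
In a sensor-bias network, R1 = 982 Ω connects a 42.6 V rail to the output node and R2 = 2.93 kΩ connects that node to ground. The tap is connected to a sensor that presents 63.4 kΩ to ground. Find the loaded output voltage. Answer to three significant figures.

The load sits in parallel with R2: R2‖R_L = (2930 × 63400) / (2930 + 63400) = 2801 Ω.
V_out = 42.6 × 2801 / (982 + 2801) = 42.6 × 2801/3783 = 31.5 V.
(Unloaded it would have been 31.9 V.)

V_out ≈ 31.5 V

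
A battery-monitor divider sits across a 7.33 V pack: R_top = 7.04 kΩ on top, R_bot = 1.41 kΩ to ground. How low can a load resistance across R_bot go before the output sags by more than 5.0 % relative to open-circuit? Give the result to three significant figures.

Output resistance R_th = R_top‖R_bot = (7.04 × 1.41)/8.450 = 1.175 kΩ.
The fractional drop is R_th/(R_th + R_L); requiring this ≤ 0.0500 gives R_L ≥ R_th(1/0.0500 − 1) = 1.175 × 19.00 = 22.3 kΩ.

R_L(min) ≈ 22.3 kΩ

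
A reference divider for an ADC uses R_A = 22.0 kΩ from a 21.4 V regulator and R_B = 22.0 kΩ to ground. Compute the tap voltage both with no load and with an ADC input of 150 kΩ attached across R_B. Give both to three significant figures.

Open-circuit: V = 21.4 × 22.0/(22.0 + 22.0) = 10.7 V.
With the load, R_B becomes R_B‖R_L = 19.19 kΩ, so V = 21.4 × 19.19/41.19 = 9.97 V.

Unloaded: 10.7 V; loaded: 9.97 V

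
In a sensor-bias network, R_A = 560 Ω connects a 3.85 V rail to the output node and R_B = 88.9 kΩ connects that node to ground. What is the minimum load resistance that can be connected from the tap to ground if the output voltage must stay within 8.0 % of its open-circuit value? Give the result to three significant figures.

R_L(min) ≈ 6.40 kΩ

Output resistance R_th = R_A‖R_B = (560 × 88900)/89460 = 556.5 Ω.
The fractional drop is R_th/(R_th + R_L); requiring this ≤ 0.0800 gives R_L ≥ R_th(1/0.0800 − 1) = 556.5 × 11.50 = 6.40 kΩ.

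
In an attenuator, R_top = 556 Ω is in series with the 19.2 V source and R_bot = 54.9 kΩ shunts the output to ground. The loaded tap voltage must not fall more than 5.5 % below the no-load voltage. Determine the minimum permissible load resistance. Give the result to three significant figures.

R_L(min) ≈ 9.46 kΩ

Output resistance R_th = R_top‖R_bot = (556 × 54900)/55460 = 550.4 Ω.
The fractional drop is R_th/(R_th + R_L); requiring this ≤ 0.0550 gives R_L ≥ R_th(1/0.0550 − 1) = 550.4 × 17.18 = 9.46 kΩ.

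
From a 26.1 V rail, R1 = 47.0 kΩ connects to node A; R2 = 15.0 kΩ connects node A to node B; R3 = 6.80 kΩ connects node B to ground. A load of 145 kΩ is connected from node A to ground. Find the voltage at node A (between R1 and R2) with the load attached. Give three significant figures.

V ≈ 7.50 V

Below node A the series string R2+R3 = 21.80 kΩ sits in parallel with the 145 kΩ load: 18.95 kΩ.
V_A = 26.1 × 18.95/(47.0 + 18.95) = 7.50 V.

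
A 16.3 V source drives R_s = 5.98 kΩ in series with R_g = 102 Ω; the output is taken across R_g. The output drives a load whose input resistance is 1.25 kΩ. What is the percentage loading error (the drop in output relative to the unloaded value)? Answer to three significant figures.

The divider's output (Thévenin) resistance is R_s‖R_g = 100.3 Ω.
Fractional drop under load = R_th/(R_th + R_L) = 100.3 / (100.3 + 1250) = 0.07427.
So the output falls by 7.43 %.

7.43 %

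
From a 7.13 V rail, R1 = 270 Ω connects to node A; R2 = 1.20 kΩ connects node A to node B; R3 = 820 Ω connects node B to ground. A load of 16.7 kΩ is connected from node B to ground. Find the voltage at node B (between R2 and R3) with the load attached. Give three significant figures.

At node B, R3 is in parallel with the load: R3‖R_L = 781.6 Ω.
Below node A the resistance is R2 + (R3‖R_L) = 1982 Ω, so V_A = 7.13 × 1982/2252 = 6.275 V.
Then V_B = V_A × (R3‖R_L)/(R2 + R3‖R_L) = 6.275 × 781.6/1982 = 2.48 V.

V ≈ 2.48 V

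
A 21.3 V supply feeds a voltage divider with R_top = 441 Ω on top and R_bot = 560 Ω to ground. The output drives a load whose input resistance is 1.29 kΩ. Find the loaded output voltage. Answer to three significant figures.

The load sits in parallel with R_bot: R_bot‖R_L = (560 × 1290) / (560 + 1290) = 390.5 Ω.
V_out = 21.3 × 390.5 / (441 + 390.5) = 21.3 × 390.5/831.5 = 10.0 V.

V_out ≈ 10.0 V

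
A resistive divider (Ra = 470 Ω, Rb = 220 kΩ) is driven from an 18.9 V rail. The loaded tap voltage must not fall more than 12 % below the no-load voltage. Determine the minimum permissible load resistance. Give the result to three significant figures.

Output resistance R_th = Ra‖Rb = (470 × 220000)/220500 = 469.0 Ω.
The fractional drop is R_th/(R_th + R_L); requiring this ≤ 0.120 gives R_L ≥ R_th(1/0.120 − 1) = 469.0 × 7.333 = 3.44 kΩ.

R_L(min) ≈ 3.44 kΩ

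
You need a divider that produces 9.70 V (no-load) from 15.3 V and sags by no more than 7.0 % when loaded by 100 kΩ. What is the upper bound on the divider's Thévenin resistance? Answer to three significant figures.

R_th ≤ 7.53 kΩ

Loading drop = R_th/(R_th + R_L) ≤ 0.0700, so R_th ≤ R_L · ε/(1−ε) = 100 kΩ × 0.0700/0.9300 = 7.53 kΩ.
(Any R1, R2 with R2/(R1+R2) = 0.634 and R1‖R2 ≤ 7.53 kΩ will meet the spec.)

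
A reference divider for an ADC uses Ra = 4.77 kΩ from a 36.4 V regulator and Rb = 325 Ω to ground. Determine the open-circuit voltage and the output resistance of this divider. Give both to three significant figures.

V_th is the open-circuit tap voltage: 36.4 × 325/(4770 + 325) = 2.32 V.
With the supply zeroed, Ra and Rb appear in parallel from the tap: R_th = Ra‖Rb = (4770 × 325)/5095 = 304 Ω.

V_th = 2.32 V, R_th = 304 Ω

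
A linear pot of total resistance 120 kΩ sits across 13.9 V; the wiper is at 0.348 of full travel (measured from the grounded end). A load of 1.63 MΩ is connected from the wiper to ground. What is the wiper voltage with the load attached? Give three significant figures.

The wiper splits the pot into (1−α)R = 78.24 kΩ above and αR = 41.76 kΩ below.
Lower section ‖ load = 40.72 kΩ.
V_wiper = 13.9 × 40.72/(78.24 + 40.72) = 4.76 V.

V ≈ 4.76 V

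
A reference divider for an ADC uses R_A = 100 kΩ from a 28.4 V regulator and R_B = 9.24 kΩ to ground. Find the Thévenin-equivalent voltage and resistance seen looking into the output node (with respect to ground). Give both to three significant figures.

V_th = 2.40 V, R_th = 8.46 kΩ

V_th is the open-circuit tap voltage: 28.4 × 9.24/(100 + 9.24) = 2.40 V.
With the supply zeroed, R_A and R_B appear in parallel from the tap: R_th = R_A‖R_B = (100 × 9.24)/109.2 = 8.46 kΩ.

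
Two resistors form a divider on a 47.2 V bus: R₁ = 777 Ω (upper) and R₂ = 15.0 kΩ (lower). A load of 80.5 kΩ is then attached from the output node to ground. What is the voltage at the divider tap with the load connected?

V_out ≈ 44.5 V

The load sits in parallel with R₂: R₂‖R_L = (15000 × 80500) / (15000 + 80500) = 12640 Ω.
V_out = 47.2 × 12640 / (777 + 12640) = 47.2 × 12640/13420 = 44.5 V.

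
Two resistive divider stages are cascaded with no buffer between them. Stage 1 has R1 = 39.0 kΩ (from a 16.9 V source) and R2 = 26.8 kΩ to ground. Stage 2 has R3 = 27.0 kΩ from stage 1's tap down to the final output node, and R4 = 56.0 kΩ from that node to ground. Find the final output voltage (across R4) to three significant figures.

Stage 2 presents R3+R4 = 83.00 kΩ as a load on stage 1's tap.
Stage 1's lower leg becomes R2‖(R3+R4) = 20.26 kΩ, so V_mid = 16.9 × 20.26/59.26 = 5.778 V.
Stage 2 is itself unloaded: V_out = V_mid × R4/(R3+R4) = 5.778 × 56.0/83.00 = 3.90 V.

V_out ≈ 3.90 V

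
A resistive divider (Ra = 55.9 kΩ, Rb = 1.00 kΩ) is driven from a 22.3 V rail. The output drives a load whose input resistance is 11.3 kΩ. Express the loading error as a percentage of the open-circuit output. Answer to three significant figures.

The divider's output (Thévenin) resistance is Ra‖Rb = 0.9824 kΩ.
Fractional drop under load = R_th/(R_th + R_L) = 0.9824 / (0.9824 + 11.3) = 0.07999.
So the output falls by 8.00 %.

8.00 %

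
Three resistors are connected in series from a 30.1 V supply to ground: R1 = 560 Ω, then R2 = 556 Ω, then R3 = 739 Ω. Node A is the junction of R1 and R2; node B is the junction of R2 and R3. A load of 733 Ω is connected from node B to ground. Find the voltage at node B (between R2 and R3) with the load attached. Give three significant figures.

V ≈ 7.46 V

At node B, R3 is in parallel with the load: R3‖R_L = 368.0 Ω.
Below node A the resistance is R2 + (R3‖R_L) = 924.0 Ω, so V_A = 30.1 × 924.0/1484 = 18.74 V.
Then V_B = V_A × (R3‖R_L)/(R2 + R3‖R_L) = 18.74 × 368.0/924.0 = 7.46 V.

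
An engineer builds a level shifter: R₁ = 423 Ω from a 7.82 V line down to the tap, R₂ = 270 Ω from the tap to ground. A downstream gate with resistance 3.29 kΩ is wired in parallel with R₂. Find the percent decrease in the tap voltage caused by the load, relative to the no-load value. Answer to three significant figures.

The divider's output (Thévenin) resistance is R₁‖R₂ = 164.8 Ω.
Fractional drop under load = R_th/(R_th + R_L) = 164.8 / (164.8 + 3290) = 0.04770.
So the output falls by 4.77 %.

4.77 %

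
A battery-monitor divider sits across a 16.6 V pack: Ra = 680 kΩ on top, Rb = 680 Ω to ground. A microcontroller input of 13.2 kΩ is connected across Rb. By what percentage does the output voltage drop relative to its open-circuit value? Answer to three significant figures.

4.89 %

The divider's output (Thévenin) resistance is Ra‖Rb = 679.3 Ω.
Fractional drop under load = R_th/(R_th + R_L) = 679.3 / (679.3 + 13200) = 0.04894.
So the output falls by 4.89 %.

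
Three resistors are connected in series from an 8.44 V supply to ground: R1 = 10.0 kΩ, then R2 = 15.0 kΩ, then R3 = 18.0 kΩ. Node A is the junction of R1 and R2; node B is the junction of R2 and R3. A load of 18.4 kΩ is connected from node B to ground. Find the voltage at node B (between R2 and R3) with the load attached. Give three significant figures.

V ≈ 2.25 V

At node B, R3 is in parallel with the load: R3‖R_L = 9.099 kΩ.
Below node A the resistance is R2 + (R3‖R_L) = 24.10 kΩ, so V_A = 8.44 × 24.10/34.10 = 5.965 V.
Then V_B = V_A × (R3‖R_L)/(R2 + R3‖R_L) = 5.965 × 9.099/24.10 = 2.25 V.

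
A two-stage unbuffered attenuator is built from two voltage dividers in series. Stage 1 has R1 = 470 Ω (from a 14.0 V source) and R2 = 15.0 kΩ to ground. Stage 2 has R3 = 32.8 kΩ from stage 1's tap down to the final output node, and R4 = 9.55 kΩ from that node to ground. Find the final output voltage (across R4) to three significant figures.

Stage 2 presents R3+R4 = 42350 Ω as a load on stage 1's tap.
Stage 1's lower leg becomes R2‖(R3+R4) = 11080 Ω, so V_mid = 14.0 × 11080/11550 = 13.43 V.
Stage 2 is itself unloaded: V_out = V_mid × R4/(R3+R4) = 13.43 × 9550/42350 = 3.03 V.

V_out ≈ 3.03 V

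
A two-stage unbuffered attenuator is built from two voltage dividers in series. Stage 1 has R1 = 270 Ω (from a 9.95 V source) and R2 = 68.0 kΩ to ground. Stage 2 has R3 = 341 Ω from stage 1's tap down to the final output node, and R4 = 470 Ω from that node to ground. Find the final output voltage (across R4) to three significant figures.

Stage 2 presents R3+R4 = 811.0 Ω as a load on stage 1's tap.
Stage 1's lower leg becomes R2‖(R3+R4) = 801.4 Ω, so V_mid = 9.95 × 801.4/1071 = 7.443 V.
Stage 2 is itself unloaded: V_out = V_mid × R4/(R3+R4) = 7.443 × 470/811.0 = 4.31 V.

V_out ≈ 4.31 V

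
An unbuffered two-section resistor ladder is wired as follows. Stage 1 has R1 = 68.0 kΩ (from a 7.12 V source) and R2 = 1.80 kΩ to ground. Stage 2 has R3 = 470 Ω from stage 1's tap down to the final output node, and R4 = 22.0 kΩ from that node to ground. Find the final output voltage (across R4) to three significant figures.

V_out ≈ 0.167 V

Stage 2 presents R3+R4 = 22470 Ω as a load on stage 1's tap.
Stage 1's lower leg becomes R2‖(R3+R4) = 1667 Ω, so V_mid = 7.12 × 1667/69670 = 0.1703 V.
Stage 2 is itself unloaded: V_out = V_mid × R4/(R3+R4) = 0.1703 × 22000/22470 = 0.167 V.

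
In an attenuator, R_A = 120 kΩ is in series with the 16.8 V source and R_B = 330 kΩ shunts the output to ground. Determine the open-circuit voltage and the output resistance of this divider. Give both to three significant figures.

V_th is the open-circuit tap voltage: 16.8 × 330/(120 + 330) = 12.3 V.
With the supply zeroed, R_A and R_B appear in parallel from the tap: R_th = R_A‖R_B = (120 × 330)/450.0 = 88.0 kΩ.

V_th = 12.3 V, R_th = 88.0 kΩ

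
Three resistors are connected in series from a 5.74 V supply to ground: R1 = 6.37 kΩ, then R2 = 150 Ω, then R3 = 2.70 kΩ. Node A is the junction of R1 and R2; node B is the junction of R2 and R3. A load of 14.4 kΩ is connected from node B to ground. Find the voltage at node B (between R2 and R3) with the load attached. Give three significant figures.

At node B, R3 is in parallel with the load: R3‖R_L = 2274 Ω.
Below node A the resistance is R2 + (R3‖R_L) = 2424 Ω, so V_A = 5.74 × 2424/8794 = 1.582 V.
Then V_B = V_A × (R3‖R_L)/(R2 + R3‖R_L) = 1.582 × 2274/2424 = 1.48 V.

V ≈ 1.48 V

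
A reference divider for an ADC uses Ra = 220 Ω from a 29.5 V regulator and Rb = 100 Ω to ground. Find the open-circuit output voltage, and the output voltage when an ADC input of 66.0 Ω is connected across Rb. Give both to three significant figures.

Open-circuit: V = 29.5 × 100/(220 + 100) = 9.22 V.
With the load, Rb becomes Rb‖R_L = 39.76 Ω, so V = 29.5 × 39.76/259.8 = 4.52 V.

Unloaded: 9.22 V; loaded: 4.52 V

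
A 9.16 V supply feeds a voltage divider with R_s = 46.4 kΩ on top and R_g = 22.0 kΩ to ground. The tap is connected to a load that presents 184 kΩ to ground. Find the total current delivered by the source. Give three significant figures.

R_g‖R_L = 19.65 kΩ, so the source sees R_s + R_g‖R_L = 66.05 kΩ.
I = 9.16 V / 66.05 kΩ = 0.139 mA.

I ≈ 0.139 mA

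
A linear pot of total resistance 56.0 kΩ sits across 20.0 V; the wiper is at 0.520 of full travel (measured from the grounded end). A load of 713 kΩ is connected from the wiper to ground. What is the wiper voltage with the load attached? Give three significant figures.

The wiper splits the pot into (1−α)R = 26.88 kΩ above and αR = 29.12 kΩ below.
Lower section ‖ load = 27.98 kΩ.
V_wiper = 20.0 × 27.98/(26.88 + 27.98) = 10.2 V.

V ≈ 10.2 V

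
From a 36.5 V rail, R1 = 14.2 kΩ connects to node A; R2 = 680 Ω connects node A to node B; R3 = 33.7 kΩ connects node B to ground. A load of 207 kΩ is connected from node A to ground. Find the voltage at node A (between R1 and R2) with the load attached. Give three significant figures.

Below node A the series string R2+R3 = 34380 Ω sits in parallel with the 207000 Ω load: 29480 Ω.
V_A = 36.5 × 29480/(14200 + 29480) = 24.6 V.

V ≈ 24.6 V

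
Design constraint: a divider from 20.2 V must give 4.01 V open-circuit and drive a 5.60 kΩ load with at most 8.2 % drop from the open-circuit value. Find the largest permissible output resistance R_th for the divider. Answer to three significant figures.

R_th ≤ 500 Ω

Loading drop = R_th/(R_th + R_L) ≤ 0.0820, so R_th ≤ R_L · ε/(1−ε) = 5.60 kΩ × 0.0820/0.9180 = 500 Ω.
(Any R1, R2 with R2/(R1+R2) = 0.199 and R1‖R2 ≤ 500 Ω will meet the spec.)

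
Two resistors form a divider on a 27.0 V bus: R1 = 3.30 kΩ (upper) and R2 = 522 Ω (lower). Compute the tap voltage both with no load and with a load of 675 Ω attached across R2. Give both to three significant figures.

Unloaded: 3.69 V; loaded: 2.21 V

Open-circuit: V = 27.0 × 522/(3300 + 522) = 3.69 V.
With the load, R2 becomes R2‖R_L = 294.4 Ω, so V = 27.0 × 294.4/3594 = 2.21 V.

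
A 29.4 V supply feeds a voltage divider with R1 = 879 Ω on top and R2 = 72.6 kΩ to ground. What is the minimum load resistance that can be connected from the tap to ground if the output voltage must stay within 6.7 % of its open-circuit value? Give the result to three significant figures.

R_L(min) ≈ 12.1 kΩ

Output resistance R_th = R1‖R2 = (879 × 72600)/73480 = 868.5 Ω.
The fractional drop is R_th/(R_th + R_L); requiring this ≤ 0.0670 gives R_L ≥ R_th(1/0.0670 − 1) = 868.5 × 13.93 = 12.1 kΩ.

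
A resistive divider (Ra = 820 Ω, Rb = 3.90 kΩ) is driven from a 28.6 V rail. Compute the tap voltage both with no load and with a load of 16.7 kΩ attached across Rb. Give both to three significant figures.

Open-circuit: V = 28.6 × 3900/(820 + 3900) = 23.6 V.
With the load, Rb becomes Rb‖R_L = 3162 Ω, so V = 28.6 × 3162/3982 = 22.7 V.

Unloaded: 23.6 V; loaded: 22.7 V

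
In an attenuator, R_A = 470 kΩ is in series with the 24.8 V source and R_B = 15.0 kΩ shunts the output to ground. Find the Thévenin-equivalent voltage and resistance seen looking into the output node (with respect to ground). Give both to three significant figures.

V_th is the open-circuit tap voltage: 24.8 × 15.0/(470 + 15.0) = 0.767 V.
With the supply zeroed, R_A and R_B appear in parallel from the tap: R_th = R_A‖R_B = (470 × 15.0)/485.0 = 14.5 kΩ.

V_th = 0.767 V, R_th = 14.5 kΩ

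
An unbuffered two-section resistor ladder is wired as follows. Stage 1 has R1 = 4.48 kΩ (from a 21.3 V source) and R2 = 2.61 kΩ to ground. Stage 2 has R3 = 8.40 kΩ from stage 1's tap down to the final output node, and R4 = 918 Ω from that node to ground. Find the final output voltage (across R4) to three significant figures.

V_out ≈ 0.656 V

Stage 2 presents R3+R4 = 9318 Ω as a load on stage 1's tap.
Stage 1's lower leg becomes R2‖(R3+R4) = 2039 Ω, so V_mid = 21.3 × 2039/6519 = 6.662 V.
Stage 2 is itself unloaded: V_out = V_mid × R4/(R3+R4) = 6.662 × 918/9318 = 0.656 V.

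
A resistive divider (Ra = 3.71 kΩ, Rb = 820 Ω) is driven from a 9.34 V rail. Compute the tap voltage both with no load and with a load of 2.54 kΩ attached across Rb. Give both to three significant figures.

Unloaded: 1.69 V; loaded: 1.34 V

Open-circuit: V = 9.34 × 820/(3710 + 820) = 1.69 V.
With the load, Rb becomes Rb‖R_L = 619.9 Ω, so V = 9.34 × 619.9/4330 = 1.34 V.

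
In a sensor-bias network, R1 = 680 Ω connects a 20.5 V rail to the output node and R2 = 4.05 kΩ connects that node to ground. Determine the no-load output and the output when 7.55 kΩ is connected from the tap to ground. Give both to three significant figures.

Open-circuit: V = 20.5 × 4050/(680 + 4050) = 17.6 V.
With the load, R2 becomes R2‖R_L = 2636 Ω, so V = 20.5 × 2636/3316 = 16.3 V.

Unloaded: 17.6 V; loaded: 16.3 V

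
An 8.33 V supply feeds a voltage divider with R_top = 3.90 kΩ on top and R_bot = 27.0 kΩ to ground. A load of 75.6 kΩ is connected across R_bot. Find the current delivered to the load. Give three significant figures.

I_L ≈ 0.0921 mA

R_bot‖R_L = 19.89 kΩ; V_out = 8.33 × 19.89/23.79 = 6.965 V.
I_L = V_out / R_L = 6.965 / 75.6 kΩ = 0.0921 mA.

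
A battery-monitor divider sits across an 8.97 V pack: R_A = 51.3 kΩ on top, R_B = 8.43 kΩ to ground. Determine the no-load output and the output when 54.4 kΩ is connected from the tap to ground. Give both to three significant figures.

Unloaded: 1.27 V; loaded: 1.12 V

Open-circuit: V = 8.97 × 8.43/(51.3 + 8.43) = 1.27 V.
With the load, R_B becomes R_B‖R_L = 7.299 kΩ, so V = 8.97 × 7.299/58.60 = 1.12 V.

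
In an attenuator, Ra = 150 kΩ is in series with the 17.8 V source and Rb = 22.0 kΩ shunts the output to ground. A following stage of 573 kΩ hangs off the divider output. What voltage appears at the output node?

The load sits in parallel with Rb: Rb‖R_L = (22.0 × 573) / (22.0 + 573) = 21.19 kΩ.
V_out = 17.8 × 21.19 / (150 + 21.19) = 17.8 × 21.19/171.2 = 2.20 V.

V_out ≈ 2.20 V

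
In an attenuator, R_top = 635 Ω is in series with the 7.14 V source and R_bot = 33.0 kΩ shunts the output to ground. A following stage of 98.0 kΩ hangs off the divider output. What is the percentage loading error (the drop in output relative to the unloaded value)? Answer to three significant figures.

The divider's output (Thévenin) resistance is R_top‖R_bot = 623.0 Ω.
Fractional drop under load = R_th/(R_th + R_L) = 623.0 / (623.0 + 98000) = 0.006317.
So the output falls by 0.632 %.

0.632 %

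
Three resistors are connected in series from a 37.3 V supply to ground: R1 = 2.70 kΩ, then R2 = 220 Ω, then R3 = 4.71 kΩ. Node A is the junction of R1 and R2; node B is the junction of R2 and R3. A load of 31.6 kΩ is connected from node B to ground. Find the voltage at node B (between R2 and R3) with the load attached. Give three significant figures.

V ≈ 21.8 V

At node B, R3 is in parallel with the load: R3‖R_L = 4099 Ω.
Below node A the resistance is R2 + (R3‖R_L) = 4319 Ω, so V_A = 37.3 × 4319/7019 = 22.95 V.
Then V_B = V_A × (R3‖R_L)/(R2 + R3‖R_L) = 22.95 × 4099/4319 = 21.8 V.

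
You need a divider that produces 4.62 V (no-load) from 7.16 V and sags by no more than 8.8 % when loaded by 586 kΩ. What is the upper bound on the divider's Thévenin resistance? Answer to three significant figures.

R_th ≤ 56.5 kΩ

Loading drop = R_th/(R_th + R_L) ≤ 0.0880, so R_th ≤ R_L · ε/(1−ε) = 586 kΩ × 0.0880/0.9120 = 56.5 kΩ.
(Any R1, R2 with R2/(R1+R2) = 0.645 and R1‖R2 ≤ 56.5 kΩ will meet the spec.)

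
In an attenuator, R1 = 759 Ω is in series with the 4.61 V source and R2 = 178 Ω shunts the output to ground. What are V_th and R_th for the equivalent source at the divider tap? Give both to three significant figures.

V_th is the open-circuit tap voltage: 4.61 × 178/(759 + 178) = 0.876 V.
With the supply zeroed, R1 and R2 appear in parallel from the tap: R_th = R1‖R2 = (759 × 178)/937.0 = 144 Ω.

V_th = 0.876 V, R_th = 144 Ω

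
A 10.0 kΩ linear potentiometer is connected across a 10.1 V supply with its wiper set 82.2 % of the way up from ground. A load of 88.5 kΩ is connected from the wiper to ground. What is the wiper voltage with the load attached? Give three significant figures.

V ≈ 8.17 V

The wiper splits the pot into (1−α)R = 1.780 kΩ above and αR = 8.220 kΩ below.
Lower section ‖ load = 7.521 kΩ.
V_wiper = 10.1 × 7.521/(1.780 + 7.521) = 8.17 V.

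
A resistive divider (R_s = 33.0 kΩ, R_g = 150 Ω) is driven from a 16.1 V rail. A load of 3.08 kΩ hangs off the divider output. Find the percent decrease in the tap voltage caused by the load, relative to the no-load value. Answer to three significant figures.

4.62 %

The divider's output (Thévenin) resistance is R_s‖R_g = 149.3 Ω.
Fractional drop under load = R_th/(R_th + R_L) = 149.3 / (149.3 + 3080) = 0.04624.
So the output falls by 4.62 %.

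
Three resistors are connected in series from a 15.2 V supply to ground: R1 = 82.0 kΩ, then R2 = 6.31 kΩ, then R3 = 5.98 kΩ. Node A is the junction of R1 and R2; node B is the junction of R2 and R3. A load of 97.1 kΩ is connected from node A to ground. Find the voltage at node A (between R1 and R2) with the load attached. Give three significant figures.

V ≈ 1.78 V

Below node A the series string R2+R3 = 12.29 kΩ sits in parallel with the 97.1 kΩ load: 10.91 kΩ.
V_A = 15.2 × 10.91/(82.0 + 10.91) = 1.78 V.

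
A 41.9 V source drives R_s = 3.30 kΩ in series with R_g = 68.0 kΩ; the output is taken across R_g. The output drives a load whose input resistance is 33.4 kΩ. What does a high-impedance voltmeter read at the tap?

V_out ≈ 36.5 V

The load sits in parallel with R_g: R_g‖R_L = (68.0 × 33.4) / (68.0 + 33.4) = 22.40 kΩ.
V_out = 41.9 × 22.40 / (3.30 + 22.40) = 41.9 × 22.40/25.70 = 36.5 V.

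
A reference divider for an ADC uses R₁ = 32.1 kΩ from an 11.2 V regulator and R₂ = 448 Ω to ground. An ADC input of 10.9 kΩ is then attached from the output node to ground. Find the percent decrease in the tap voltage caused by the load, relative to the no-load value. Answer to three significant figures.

The divider's output (Thévenin) resistance is R₁‖R₂ = 441.8 Ω.
Fractional drop under load = R_th/(R_th + R_L) = 441.8 / (441.8 + 10900) = 0.03896.
So the output falls by 3.90 %.

3.90 %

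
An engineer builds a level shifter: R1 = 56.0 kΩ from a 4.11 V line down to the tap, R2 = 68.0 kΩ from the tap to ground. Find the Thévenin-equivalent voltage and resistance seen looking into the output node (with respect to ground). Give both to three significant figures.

V_th = 2.25 V, R_th = 30.7 kΩ

V_th is the open-circuit tap voltage: 4.11 × 68.0/(56.0 + 68.0) = 2.25 V.
With the supply zeroed, R1 and R2 appear in parallel from the tap: R_th = R1‖R2 = (56.0 × 68.0)/124.0 = 30.7 kΩ.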